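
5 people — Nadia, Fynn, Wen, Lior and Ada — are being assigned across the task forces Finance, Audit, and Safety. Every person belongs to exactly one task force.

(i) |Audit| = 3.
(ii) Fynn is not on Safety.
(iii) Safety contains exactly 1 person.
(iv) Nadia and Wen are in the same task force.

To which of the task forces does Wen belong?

Wen: Audit

From (ii): Fynn ∉ Safety.
Suppose Wen ∈ Finance: no assignment then satisfies all the clues, so Wen ∉ Finance.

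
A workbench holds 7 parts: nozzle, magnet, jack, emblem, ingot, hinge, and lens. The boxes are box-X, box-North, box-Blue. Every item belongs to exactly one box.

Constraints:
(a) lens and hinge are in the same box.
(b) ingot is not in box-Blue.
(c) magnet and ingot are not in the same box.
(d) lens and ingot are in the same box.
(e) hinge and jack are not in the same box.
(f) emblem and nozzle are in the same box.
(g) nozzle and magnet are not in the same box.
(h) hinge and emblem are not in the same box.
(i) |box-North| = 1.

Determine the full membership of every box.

box-X = {hinge, ingot, lens}; box-North = {magnet}; box-Blue = {emblem, jack, nozzle}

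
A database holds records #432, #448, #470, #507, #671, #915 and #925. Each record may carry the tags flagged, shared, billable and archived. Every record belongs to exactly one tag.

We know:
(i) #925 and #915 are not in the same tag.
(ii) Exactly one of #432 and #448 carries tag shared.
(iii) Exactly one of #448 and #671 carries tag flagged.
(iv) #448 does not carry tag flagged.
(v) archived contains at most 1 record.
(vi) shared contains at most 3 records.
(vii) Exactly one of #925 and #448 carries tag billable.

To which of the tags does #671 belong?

#671: flagged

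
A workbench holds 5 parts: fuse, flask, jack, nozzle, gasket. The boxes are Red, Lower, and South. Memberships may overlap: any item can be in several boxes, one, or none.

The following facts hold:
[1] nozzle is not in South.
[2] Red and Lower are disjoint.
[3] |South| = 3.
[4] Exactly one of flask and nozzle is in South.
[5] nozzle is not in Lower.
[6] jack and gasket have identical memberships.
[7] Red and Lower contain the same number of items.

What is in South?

From (1): nozzle ∉ South.
From (5): nozzle ∉ Lower.
(4) (exactly one): flask ∈ South.
Suppose fuse ∈ South: no assignment then satisfies all the clues, so fuse ∉ South.

South = {flask, gasket, jack}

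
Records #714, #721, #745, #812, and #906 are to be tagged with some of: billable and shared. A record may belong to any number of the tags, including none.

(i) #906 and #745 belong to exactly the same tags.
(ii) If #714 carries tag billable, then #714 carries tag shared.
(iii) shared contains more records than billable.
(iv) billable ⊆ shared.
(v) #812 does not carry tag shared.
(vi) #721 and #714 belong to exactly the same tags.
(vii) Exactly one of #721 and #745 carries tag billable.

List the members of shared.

shared = {#714, #721, #745, #906}

From (v): #812 ∉ shared.
(iv) contrapositive: #812 ∉ billable.
Suppose #714 ∉ shared: no assignment then satisfies all the clues, so #714 ∈ shared.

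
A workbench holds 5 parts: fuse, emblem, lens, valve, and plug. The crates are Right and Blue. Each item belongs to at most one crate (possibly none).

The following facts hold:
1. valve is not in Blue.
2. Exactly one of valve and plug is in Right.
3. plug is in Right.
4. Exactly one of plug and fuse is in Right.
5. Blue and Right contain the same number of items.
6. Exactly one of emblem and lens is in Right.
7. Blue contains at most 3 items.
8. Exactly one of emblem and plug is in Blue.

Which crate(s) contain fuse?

fuse: Blue

From (1): valve ∉ Blue.
From (3): plug ∈ Right.
(2) (exactly one): valve ∉ Right.
(4) (exactly one): fuse ∉ Right.
(8) (exactly one): emblem ∈ Blue.
(6) (exactly one): lens ∈ Right.
Suppose fuse ∉ Blue: no assignment then satisfies all the clues, so fuse ∈ Blue.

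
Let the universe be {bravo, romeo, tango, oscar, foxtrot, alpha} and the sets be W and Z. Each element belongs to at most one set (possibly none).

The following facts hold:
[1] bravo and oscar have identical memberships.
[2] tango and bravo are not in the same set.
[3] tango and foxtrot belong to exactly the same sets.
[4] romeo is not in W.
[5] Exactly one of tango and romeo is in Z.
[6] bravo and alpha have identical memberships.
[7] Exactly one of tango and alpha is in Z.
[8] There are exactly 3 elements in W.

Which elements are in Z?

From (4): romeo ∉ W.
Suppose bravo ∈ Z: no assignment then satisfies all the clues, so bravo ∉ Z.

Z = {foxtrot, tango}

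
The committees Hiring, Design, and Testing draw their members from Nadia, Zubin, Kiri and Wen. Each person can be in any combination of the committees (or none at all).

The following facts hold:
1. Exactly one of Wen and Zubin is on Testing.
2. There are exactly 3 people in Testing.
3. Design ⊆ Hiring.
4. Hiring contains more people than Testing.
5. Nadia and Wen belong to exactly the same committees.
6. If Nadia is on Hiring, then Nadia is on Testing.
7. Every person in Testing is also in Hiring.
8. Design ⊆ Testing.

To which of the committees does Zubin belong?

Zubin: Hiring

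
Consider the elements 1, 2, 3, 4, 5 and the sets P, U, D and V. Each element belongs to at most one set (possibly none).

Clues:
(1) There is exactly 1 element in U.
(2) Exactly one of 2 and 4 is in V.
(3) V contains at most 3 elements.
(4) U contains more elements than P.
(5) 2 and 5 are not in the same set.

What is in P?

P = {}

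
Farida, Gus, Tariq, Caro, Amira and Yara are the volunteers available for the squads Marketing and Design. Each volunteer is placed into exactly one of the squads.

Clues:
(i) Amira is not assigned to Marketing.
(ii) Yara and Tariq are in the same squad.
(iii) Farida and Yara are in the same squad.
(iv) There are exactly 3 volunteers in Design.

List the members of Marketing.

Marketing = {Farida, Tariq, Yara}

From (i): Amira ∉ Marketing.
Only one squad left: Amira ∈ Design.
Suppose Farida ∉ Marketing: no assignment then satisfies all the clues, so Farida ∈ Marketing.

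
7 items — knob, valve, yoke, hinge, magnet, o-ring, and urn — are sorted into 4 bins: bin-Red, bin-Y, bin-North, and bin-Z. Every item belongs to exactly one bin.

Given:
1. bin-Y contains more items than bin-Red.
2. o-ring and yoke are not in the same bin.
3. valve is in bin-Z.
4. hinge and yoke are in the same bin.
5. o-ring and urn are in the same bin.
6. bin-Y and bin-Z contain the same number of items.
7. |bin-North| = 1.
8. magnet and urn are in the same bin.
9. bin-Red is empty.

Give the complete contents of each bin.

bin-Red = {}; bin-Y = {magnet, o-ring, urn}; bin-North = {knob}; bin-Z = {hinge, valve, yoke}

From (3): valve ∈ bin-Z.
(9): bin-Red already has 0, so the rest are out.
Suppose knob ∈ bin-Y: no assignment then satisfies all the clues, so knob ∉ bin-Y.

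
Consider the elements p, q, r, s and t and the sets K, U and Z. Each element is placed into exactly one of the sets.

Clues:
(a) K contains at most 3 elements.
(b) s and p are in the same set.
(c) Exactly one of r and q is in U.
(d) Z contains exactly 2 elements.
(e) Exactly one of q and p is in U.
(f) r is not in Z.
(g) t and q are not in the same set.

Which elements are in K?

K = {r, t}

From (f): r ∉ Z.
Suppose p ∈ K: no assignment then satisfies all the clues, so p ∉ K.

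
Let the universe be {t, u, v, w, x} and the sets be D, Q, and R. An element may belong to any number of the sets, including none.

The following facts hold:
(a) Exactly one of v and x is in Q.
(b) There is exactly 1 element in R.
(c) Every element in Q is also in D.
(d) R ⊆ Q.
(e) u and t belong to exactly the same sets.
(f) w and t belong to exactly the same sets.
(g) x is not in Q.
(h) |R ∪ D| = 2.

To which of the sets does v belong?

From (g): x ∉ Q.
(a) (exactly one): v ∈ Q.
(c) with v ∈ Q: v ∈ D.
(d) contrapositive: x ∉ R.
Suppose v ∉ R: no assignment then satisfies all the clues, so v ∈ R.

v: D, Q, R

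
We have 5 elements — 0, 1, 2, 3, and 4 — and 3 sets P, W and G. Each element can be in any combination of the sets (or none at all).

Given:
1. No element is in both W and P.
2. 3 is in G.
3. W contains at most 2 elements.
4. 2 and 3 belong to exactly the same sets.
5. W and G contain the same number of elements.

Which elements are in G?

From (2): 3 ∈ G.
(4): 2 matches 3: 2 ∈ G.
Suppose 0 ∈ G: no assignment then satisfies all the clues, so 0 ∉ G.

G = {2, 3}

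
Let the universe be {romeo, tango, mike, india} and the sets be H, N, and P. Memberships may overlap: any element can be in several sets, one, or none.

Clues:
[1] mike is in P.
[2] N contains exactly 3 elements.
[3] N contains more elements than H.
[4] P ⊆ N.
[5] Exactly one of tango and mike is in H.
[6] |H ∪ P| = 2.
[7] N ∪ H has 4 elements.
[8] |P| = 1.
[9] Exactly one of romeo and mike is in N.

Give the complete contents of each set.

H = {mike, romeo}; N = {india, mike, tango}; P = {mike}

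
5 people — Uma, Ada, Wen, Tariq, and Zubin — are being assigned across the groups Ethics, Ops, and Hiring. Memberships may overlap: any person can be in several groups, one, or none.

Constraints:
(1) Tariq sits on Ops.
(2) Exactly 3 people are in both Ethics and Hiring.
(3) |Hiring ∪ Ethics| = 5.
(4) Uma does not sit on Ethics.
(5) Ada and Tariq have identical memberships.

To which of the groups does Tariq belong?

From (1): Tariq ∈ Ops.
From (4): Uma ∉ Ethics.
(5): Ada matches Tariq: Ada ∈ Ops.
Suppose Tariq ∉ Ethics: no assignment then satisfies all the clues, so Tariq ∈ Ethics.

Tariq: Ethics, Hiring, Ops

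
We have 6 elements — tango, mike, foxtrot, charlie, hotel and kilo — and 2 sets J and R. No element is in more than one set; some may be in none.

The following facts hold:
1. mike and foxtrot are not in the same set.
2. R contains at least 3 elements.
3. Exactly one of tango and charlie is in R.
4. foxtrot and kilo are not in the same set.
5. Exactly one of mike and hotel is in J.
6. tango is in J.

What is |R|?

3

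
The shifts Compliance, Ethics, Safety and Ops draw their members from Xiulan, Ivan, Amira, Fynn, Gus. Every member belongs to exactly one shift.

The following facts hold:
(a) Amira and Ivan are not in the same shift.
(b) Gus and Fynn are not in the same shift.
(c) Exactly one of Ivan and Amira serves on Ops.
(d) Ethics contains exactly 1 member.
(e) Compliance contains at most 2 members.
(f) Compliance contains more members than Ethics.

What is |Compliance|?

2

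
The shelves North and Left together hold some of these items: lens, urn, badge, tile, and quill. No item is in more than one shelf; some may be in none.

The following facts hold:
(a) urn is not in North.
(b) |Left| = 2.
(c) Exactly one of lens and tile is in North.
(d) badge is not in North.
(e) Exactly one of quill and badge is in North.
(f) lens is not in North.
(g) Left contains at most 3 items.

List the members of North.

North = {quill, tile}

From (a): urn ∉ North.
From (d): badge ∉ North.
From (f): lens ∉ North.
(c) (exactly one): tile ∈ North.
(e) (exactly one): quill ∈ North.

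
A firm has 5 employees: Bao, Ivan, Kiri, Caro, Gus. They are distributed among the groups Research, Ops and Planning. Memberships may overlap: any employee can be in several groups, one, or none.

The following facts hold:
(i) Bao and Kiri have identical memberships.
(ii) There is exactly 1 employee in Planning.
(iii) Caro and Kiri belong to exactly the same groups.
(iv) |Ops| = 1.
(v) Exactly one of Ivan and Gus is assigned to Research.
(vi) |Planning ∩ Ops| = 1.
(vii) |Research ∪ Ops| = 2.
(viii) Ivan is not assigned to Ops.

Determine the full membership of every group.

Research = {Ivan}; Ops = {Gus}; Planning = {Gus}

From (viii): Ivan ∉ Ops.
Suppose Bao ∈ Research: no assignment then satisfies all the clues, so Bao ∉ Research.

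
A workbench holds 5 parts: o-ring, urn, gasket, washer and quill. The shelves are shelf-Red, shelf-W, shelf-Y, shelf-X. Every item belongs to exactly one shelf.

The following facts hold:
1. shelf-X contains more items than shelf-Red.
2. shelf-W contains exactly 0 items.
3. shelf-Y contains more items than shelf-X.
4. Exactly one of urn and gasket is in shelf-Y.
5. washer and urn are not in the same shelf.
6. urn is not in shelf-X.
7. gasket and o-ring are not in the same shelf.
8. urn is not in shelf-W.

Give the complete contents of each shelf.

shelf-Red = {}; shelf-W = {}; shelf-Y = {o-ring, quill, urn}; shelf-X = {gasket, washer}

From (6): urn ∉ shelf-X.
From (8): urn ∉ shelf-W.
(2): shelf-W already has 0, so the rest are out.
Suppose o-ring ∈ shelf-Red: no assignment then satisfies all the clues, so o-ring ∉ shelf-Red.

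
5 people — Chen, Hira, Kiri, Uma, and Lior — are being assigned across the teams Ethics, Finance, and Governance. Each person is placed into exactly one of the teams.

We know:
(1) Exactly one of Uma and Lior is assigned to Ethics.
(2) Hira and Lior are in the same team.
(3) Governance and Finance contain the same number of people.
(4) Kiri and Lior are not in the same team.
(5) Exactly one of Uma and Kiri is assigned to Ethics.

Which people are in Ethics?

Ethics = {Uma}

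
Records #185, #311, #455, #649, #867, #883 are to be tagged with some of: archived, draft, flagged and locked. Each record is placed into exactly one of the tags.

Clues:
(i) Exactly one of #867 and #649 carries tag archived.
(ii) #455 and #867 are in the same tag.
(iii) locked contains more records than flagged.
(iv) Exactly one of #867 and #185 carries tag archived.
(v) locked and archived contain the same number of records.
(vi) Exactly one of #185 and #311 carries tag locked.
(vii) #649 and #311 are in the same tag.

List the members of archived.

archived = {#455, #867}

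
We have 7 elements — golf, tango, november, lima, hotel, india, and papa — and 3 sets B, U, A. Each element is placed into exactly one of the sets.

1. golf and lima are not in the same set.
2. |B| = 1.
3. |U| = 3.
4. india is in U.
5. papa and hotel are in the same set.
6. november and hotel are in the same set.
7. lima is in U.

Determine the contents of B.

B = {golf}

From (4): india ∈ U.
From (7): lima ∈ U.
(1): golf ∉ U.
Suppose golf ∉ B: no assignment then satisfies all the clues, so golf ∈ B.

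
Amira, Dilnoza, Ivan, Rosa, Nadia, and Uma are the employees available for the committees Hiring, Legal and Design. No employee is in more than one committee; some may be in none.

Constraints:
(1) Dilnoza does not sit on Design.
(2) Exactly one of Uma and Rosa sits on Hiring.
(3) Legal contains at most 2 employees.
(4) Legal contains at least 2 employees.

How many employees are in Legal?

2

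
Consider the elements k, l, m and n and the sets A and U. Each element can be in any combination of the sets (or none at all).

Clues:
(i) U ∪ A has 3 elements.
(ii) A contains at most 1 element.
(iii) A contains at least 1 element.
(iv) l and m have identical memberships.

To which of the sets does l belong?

l: U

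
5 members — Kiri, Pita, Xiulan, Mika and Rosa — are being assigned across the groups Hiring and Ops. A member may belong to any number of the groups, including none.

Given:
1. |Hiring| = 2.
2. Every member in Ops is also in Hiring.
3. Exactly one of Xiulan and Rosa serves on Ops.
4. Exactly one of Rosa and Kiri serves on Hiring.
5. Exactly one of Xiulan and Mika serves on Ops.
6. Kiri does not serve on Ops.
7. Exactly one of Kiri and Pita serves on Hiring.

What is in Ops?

Ops = {Xiulan}

From (6): Kiri ∉ Ops.
Suppose Pita ∈ Ops: no assignment then satisfies all the clues, so Pita ∉ Ops.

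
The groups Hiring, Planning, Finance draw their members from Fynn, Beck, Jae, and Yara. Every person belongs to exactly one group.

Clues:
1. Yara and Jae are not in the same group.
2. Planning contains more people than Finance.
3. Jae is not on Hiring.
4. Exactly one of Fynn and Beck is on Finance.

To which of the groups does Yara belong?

Yara: Hiring

From (3): Jae ∉ Hiring.
Suppose Yara ∉ Hiring: no assignment then satisfies all the clues, so Yara ∈ Hiring.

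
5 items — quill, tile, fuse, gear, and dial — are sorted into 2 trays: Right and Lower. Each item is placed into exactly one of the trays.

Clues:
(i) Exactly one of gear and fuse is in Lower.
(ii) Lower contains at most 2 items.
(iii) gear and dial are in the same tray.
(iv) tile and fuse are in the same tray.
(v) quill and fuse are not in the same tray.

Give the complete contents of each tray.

Right = {dial, gear, quill}; Lower = {fuse, tile}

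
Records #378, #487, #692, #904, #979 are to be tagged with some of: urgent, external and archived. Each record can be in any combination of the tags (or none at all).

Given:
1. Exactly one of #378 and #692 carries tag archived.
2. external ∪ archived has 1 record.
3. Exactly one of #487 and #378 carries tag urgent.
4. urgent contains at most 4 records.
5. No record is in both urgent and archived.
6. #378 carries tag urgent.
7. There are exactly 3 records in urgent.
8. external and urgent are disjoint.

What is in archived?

archived = {#692}

From (6): #378 ∈ urgent.
(3) (exactly one): #487 ∉ urgent.
(5) (disjoint): #378 ∉ archived.
(8) (disjoint): #378 ∉ external.
(1) (exactly one): #692 ∈ archived.
(5) (disjoint): #692 ∉ urgent.
(7): only 3 candidates remain for urgent, so all are in.
(8) (disjoint): #904 ∉ external.
(8) (disjoint): #979 ∉ external.
(5) (disjoint): #904 ∉ archived.
(5) (disjoint): #979 ∉ archived.
Suppose #487 ∈ archived: no assignment then satisfies all the clues, so #487 ∉ archived.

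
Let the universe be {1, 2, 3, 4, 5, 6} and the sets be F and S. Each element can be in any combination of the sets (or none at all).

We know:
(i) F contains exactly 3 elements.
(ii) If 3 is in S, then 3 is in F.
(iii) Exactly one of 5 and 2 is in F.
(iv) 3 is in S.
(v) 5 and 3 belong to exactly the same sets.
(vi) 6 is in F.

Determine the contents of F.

From (iv): 3 ∈ S.
From (vi): 6 ∈ F.
(ii): 3 ∈ F.
(v): 5 matches 3: 5 ∈ F.
(v): 5 matches 3: 5 ∈ S.
(i): F already has 3, so the rest are out.

F = {3, 5, 6}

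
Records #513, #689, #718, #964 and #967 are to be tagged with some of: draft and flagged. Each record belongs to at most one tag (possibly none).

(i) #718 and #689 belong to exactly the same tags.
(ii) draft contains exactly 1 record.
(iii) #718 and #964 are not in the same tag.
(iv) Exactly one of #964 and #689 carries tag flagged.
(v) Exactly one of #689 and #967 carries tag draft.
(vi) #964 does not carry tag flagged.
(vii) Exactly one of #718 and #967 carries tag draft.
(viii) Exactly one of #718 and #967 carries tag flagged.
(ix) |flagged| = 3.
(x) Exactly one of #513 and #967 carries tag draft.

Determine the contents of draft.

From (vi): #964 ∉ flagged.
(iv) (exactly one): #689 ∈ flagged.
(v) (exactly one): #967 ∈ draft.
(vii) (exactly one): #718 ∉ draft.
(viii) (exactly one): #718 ∈ flagged.
(ix): only 3 candidates remain for flagged, so all are in.
(ii): draft already has 1, so the rest are out.

draft = {#967}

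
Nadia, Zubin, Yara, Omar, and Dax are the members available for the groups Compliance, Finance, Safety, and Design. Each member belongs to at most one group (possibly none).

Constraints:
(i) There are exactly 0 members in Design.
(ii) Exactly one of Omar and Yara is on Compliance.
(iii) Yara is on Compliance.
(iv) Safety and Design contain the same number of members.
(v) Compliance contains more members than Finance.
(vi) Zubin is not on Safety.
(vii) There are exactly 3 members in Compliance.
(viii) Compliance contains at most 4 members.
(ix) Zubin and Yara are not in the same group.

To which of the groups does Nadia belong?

From (iii): Yara ∈ Compliance.
From (vi): Zubin ∉ Safety.
(i): Design already has 0, so the rest are out.
(ii) (exactly one): Omar ∉ Compliance.
(ix): Zubin ∉ Compliance.
(vii): only 3 candidates remain for Compliance, so all are in.

Nadia: Compliance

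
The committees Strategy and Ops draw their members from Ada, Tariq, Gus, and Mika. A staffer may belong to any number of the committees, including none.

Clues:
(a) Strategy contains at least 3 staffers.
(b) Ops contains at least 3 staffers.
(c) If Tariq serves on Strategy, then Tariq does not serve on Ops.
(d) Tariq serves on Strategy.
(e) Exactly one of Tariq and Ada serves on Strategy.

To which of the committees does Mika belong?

From (d): Tariq ∈ Strategy.
(c): Tariq ∉ Ops.
(e) (exactly one): Ada ∉ Strategy.
(a): only 3 candidates remain for Strategy, so all are in.
(b): only 3 candidates remain for Ops, so all are in.

Mika: Ops, Strategy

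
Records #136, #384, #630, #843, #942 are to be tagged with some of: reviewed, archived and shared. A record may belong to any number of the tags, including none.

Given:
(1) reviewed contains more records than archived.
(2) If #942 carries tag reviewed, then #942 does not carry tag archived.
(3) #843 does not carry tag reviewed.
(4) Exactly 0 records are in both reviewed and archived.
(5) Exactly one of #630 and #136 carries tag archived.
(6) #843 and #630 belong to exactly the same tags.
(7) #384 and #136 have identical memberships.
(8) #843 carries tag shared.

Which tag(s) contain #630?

#630: archived, shared

From (3): #843 ∉ reviewed.
From (8): #843 ∈ shared.
(6): #630 matches #843: #630 ∉ reviewed.
(6): #630 matches #843: #630 ∈ shared.
Suppose #630 ∉ archived: no assignment then satisfies all the clues, so #630 ∈ archived.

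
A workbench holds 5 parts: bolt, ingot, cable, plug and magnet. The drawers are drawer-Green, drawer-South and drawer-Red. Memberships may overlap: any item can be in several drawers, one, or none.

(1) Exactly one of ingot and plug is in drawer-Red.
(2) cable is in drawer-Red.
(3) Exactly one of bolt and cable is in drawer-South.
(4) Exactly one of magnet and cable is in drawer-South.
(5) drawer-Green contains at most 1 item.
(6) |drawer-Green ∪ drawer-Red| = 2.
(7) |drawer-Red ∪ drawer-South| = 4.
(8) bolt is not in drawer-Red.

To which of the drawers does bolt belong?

From (2): cable ∈ drawer-Red.
From (8): bolt ∉ drawer-Red.
Suppose bolt ∈ drawer-Green: no assignment then satisfies all the clues, so bolt ∉ drawer-Green.

bolt: drawer-South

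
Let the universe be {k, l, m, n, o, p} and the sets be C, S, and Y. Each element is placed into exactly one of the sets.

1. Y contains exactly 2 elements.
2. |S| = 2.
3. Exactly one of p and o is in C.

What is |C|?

2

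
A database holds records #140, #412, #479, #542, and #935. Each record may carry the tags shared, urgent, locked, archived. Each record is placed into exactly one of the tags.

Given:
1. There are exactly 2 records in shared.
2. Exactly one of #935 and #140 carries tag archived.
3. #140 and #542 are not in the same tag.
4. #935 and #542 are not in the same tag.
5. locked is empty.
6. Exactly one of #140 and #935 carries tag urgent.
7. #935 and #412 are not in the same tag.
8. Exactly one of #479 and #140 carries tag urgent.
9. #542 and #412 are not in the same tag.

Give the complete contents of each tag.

shared = {#479, #542}; urgent = {#140, #412}; locked = {}; archived = {#935}

(5): locked already has 0, so the rest are out.
Suppose #140 ∈ shared: no assignment then satisfies all the clues, so #140 ∉ shared.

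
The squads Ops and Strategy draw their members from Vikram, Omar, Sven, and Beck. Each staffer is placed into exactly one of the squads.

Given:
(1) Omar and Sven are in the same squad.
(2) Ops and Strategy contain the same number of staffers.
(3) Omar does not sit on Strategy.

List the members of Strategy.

Strategy = {Beck, Vikram}

From (3): Omar ∉ Strategy.
(1): Sven matches Omar: Sven ∉ Strategy.
Only one squad left: Omar ∈ Ops.
Only one squad left: Sven ∈ Ops.
Suppose Vikram ∉ Strategy: no assignment then satisfies all the clues, so Vikram ∈ Strategy.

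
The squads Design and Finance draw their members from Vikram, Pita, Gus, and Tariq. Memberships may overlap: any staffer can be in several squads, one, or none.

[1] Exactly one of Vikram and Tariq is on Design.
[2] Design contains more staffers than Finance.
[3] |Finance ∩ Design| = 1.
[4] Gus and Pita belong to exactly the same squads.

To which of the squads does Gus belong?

Gus: Design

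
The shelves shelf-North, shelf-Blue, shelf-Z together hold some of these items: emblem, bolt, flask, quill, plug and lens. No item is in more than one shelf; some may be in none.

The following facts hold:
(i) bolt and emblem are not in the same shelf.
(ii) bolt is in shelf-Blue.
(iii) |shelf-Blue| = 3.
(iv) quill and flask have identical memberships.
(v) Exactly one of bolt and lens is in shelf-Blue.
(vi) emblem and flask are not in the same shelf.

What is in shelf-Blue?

shelf-Blue = {bolt, flask, quill}

From (ii): bolt ∈ shelf-Blue.
(i): emblem ∉ shelf-Blue.
(v) (exactly one): lens ∉ shelf-Blue.
Suppose flask ∉ shelf-Blue: no assignment then satisfies all the clues, so flask ∈ shelf-Blue.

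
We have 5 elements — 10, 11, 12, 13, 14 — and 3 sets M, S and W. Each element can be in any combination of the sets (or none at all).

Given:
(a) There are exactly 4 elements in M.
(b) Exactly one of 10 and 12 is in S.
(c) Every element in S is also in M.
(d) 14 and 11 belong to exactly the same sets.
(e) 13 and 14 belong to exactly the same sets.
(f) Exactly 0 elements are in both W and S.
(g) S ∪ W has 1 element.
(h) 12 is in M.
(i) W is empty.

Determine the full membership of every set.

M = {11, 12, 13, 14}; S = {12}; W = {}

From (h): 12 ∈ M.
(i): W already has 0, so the rest are out.
Suppose 10 ∈ M: no assignment then satisfies all the clues, so 10 ∉ M.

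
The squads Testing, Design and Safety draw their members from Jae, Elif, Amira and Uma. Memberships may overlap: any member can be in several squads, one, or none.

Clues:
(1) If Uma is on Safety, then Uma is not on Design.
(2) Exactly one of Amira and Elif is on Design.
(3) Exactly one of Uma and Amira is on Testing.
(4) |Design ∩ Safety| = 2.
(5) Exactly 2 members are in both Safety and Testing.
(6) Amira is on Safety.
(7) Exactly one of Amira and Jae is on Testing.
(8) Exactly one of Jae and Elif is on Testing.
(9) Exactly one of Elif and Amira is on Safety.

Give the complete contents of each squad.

Testing = {Jae, Uma}; Design = {Amira, Jae}; Safety = {Amira, Jae, Uma}

From (6): Amira ∈ Safety.
(9) (exactly one): Elif ∉ Safety.
Suppose Jae ∉ Testing: no assignment then satisfies all the clues, so Jae ∈ Testing.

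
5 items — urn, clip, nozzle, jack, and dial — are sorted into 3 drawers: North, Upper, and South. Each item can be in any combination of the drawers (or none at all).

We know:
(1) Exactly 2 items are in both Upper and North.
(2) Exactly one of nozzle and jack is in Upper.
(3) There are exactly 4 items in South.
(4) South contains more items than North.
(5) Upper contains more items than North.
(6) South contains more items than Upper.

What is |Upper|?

3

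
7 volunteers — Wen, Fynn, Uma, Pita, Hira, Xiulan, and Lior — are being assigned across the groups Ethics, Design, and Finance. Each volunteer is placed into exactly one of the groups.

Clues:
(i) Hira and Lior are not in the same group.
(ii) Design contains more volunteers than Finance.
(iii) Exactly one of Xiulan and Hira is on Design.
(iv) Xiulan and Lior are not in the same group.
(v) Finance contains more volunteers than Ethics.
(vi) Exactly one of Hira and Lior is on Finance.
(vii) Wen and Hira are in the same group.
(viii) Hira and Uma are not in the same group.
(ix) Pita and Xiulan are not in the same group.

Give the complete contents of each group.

Ethics = {Xiulan}; Design = {Fynn, Hira, Pita, Wen}; Finance = {Lior, Uma}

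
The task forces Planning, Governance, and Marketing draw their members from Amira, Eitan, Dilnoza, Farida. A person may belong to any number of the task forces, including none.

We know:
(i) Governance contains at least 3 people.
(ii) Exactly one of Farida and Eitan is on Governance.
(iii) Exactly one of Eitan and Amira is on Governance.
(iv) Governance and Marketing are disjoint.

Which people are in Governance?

Governance = {Amira, Dilnoza, Farida}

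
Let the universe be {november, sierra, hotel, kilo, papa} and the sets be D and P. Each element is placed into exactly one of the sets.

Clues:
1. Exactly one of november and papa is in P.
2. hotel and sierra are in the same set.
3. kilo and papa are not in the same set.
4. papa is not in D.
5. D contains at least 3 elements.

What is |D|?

4

From (4): papa ∉ D.
Only one set left: papa ∈ P.
(1) (exactly one): november ∉ P.
(3): kilo ∉ P.
Only one set left: november ∈ D.
Only one set left: kilo ∈ D.
Suppose sierra ∉ D: no assignment then satisfies all the clues, so sierra ∈ D.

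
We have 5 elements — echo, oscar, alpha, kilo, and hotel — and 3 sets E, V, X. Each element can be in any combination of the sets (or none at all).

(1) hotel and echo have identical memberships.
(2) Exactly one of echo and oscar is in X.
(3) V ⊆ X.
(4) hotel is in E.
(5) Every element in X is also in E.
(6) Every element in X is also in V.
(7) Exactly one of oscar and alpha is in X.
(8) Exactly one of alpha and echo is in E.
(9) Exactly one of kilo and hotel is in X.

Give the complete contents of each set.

From (4): hotel ∈ E.
(1): echo matches hotel: echo ∈ E.
(8) (exactly one): alpha ∉ E.
(5) contrapositive: alpha ∉ X.
(7) (exactly one): oscar ∈ X.
(2) (exactly one): echo ∉ X.
(3) contrapositive: echo ∉ V.
(3) contrapositive: alpha ∉ V.
(5) with oscar ∈ X: oscar ∈ E.
(6) with oscar ∈ X: oscar ∈ V.
(1): hotel matches echo: hotel ∉ V.
(6) with kilo ∈ X: kilo ∈ V.

E = {echo, hotel, kilo, oscar}; V = {kilo, oscar}; X = {kilo, oscar}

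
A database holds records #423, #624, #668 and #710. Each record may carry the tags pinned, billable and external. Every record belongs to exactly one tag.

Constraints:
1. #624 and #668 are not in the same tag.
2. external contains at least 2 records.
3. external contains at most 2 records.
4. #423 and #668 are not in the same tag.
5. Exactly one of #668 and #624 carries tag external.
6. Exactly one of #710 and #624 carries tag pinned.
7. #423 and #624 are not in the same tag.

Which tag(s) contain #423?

#423: billable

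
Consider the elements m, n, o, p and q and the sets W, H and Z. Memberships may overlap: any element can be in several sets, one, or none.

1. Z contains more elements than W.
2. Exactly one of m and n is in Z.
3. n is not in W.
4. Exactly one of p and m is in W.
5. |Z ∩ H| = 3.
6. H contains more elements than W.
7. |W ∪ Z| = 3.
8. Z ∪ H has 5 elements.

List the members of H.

From (3): n ∉ W.
Suppose m ∉ H: no assignment then satisfies all the clues, so m ∈ H.

H = {m, n, o, p, q}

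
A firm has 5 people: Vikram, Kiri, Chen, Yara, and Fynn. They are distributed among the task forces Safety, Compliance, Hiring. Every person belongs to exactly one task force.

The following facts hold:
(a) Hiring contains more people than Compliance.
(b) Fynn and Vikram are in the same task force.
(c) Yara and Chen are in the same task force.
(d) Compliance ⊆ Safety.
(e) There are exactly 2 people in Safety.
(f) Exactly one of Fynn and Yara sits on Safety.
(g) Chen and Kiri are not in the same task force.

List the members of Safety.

Safety = {Chen, Yara}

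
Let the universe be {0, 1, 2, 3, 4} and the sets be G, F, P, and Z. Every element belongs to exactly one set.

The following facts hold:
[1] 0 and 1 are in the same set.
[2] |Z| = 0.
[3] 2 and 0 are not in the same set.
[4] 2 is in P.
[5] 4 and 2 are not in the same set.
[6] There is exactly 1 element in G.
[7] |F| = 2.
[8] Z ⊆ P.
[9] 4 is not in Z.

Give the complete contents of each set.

G = {4}; F = {0, 1}; P = {2, 3}; Z = {}

From (4): 2 ∈ P.
From (9): 4 ∉ Z.
(2): Z already has 0, so the rest are out.
(3): 0 ∉ P.
(5): 4 ∉ P.
(1): 1 matches 0: 1 ∉ P.
Suppose 0 ∈ G: no assignment then satisfies all the clues, so 0 ∉ G.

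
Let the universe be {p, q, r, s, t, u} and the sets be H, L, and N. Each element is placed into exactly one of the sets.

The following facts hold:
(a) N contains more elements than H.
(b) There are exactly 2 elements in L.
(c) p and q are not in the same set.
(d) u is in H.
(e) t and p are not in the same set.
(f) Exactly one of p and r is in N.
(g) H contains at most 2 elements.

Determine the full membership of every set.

From (d): u ∈ H.
Suppose p ∈ H: no assignment then satisfies all the clues, so p ∉ H.

H = {u}; L = {p, s}; N = {q, r, t}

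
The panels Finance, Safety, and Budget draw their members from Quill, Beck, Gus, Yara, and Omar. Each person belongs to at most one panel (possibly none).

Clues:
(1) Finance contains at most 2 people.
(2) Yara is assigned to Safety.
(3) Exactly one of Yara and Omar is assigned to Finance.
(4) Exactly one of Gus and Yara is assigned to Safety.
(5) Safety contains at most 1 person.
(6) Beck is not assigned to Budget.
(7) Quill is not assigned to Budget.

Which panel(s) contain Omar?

Omar: Finance

From (2): Yara ∈ Safety.
From (6): Beck ∉ Budget.
From (7): Quill ∉ Budget.
(3) (exactly one): Omar ∈ Finance.
(4) (exactly one): Gus ∉ Safety.
(5): Safety already has 1, so the rest are out.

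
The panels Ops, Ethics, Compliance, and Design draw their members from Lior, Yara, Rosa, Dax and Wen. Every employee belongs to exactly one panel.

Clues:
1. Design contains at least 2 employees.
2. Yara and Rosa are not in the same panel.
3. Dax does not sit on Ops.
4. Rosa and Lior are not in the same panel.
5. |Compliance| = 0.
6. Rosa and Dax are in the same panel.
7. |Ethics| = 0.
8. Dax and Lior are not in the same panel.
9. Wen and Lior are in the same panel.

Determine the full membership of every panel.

From (3): Dax ∉ Ops.
(5): Compliance already has 0, so the rest are out.
(6): Rosa matches Dax: Rosa ∉ Ops.
(7): Ethics already has 0, so the rest are out.
Only one panel left: Rosa ∈ Design.
Only one panel left: Dax ∈ Design.
(2): Yara ∉ Design.
(4): Lior ∉ Design.
(9): Wen matches Lior: Wen ∉ Design.
Only one panel left: Lior ∈ Ops.
Only one panel left: Yara ∈ Ops.
Only one panel left: Wen ∈ Ops.

Ops = {Lior, Wen, Yara}; Ethics = {}; Compliance = {}; Design = {Dax, Rosa}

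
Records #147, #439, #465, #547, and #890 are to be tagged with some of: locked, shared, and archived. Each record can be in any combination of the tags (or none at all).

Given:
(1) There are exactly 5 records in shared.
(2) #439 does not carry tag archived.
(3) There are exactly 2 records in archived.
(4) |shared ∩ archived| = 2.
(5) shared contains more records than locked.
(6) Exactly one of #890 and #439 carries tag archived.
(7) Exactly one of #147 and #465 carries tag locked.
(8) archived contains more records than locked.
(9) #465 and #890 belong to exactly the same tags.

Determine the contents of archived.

archived = {#465, #890}

From (2): #439 ∉ archived.
(1): only 5 candidates remain for shared, so all are in.
(6) (exactly one): #890 ∈ archived.
(9): #465 matches #890: #465 ∈ archived.
(3): archived already has 2, so the rest are out.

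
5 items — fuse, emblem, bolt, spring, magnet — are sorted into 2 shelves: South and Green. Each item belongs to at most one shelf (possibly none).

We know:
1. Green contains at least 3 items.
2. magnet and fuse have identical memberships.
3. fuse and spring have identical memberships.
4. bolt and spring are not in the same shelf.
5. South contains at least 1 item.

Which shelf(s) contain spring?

spring: Green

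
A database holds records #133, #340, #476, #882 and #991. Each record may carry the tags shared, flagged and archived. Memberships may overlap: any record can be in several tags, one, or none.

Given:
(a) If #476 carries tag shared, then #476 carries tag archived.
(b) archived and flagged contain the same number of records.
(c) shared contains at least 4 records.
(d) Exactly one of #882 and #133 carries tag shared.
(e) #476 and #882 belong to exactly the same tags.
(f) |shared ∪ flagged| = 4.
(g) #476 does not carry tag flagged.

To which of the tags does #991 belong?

#991: flagged, shared

From (g): #476 ∉ flagged.
(e): #882 matches #476: #882 ∉ flagged.
Suppose #991 ∉ shared: no assignment then satisfies all the clues, so #991 ∈ shared.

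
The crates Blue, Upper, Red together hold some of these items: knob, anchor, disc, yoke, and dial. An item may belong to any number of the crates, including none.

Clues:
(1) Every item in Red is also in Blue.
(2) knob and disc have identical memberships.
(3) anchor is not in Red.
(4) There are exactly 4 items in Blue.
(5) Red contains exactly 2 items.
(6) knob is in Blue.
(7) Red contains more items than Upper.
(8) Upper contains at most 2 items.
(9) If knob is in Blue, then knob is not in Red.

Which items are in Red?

From (3): anchor ∉ Red.
From (6): knob ∈ Blue.
(2): disc matches knob: disc ∈ Blue.
(9): knob ∉ Red.
(2): disc matches knob: disc ∉ Red.
(5): only 2 candidates remain for Red, so all are in.
(1) with yoke ∈ Red: yoke ∈ Blue.
(1) with dial ∈ Red: dial ∈ Blue.
(4): Blue already has 4, so the rest are out.

Red = {dial, yoke}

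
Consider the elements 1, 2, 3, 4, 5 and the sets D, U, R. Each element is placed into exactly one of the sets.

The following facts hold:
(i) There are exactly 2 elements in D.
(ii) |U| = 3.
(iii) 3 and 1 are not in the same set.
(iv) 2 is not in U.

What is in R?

From (iv): 2 ∉ U.
Suppose 1 ∈ R: no assignment then satisfies all the clues, so 1 ∉ R.

R = {}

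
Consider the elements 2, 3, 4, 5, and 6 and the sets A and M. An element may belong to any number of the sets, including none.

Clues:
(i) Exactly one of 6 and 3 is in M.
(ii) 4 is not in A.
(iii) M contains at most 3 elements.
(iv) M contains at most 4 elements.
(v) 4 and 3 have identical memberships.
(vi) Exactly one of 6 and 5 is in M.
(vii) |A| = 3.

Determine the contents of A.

A = {2, 5, 6}

From (ii): 4 ∉ A.
(v): 3 matches 4: 3 ∉ A.
(vii): only 3 candidates remain for A, so all are in.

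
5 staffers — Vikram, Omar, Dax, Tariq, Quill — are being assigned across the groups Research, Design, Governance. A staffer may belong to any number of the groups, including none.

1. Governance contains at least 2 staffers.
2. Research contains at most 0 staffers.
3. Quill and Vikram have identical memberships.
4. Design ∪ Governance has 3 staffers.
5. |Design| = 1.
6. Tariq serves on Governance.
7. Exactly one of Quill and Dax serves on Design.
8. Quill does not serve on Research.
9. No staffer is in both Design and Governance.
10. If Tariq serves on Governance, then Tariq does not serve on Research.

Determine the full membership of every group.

Research = {}; Design = {Dax}; Governance = {Omar, Tariq}

From (6): Tariq ∈ Governance.
From (8): Quill ∉ Research.
(2): Research already has 0, so the rest are out.
(9) (disjoint): Tariq ∉ Design.
Suppose Vikram ∈ Design: no assignment then satisfies all the clues, so Vikram ∉ Design.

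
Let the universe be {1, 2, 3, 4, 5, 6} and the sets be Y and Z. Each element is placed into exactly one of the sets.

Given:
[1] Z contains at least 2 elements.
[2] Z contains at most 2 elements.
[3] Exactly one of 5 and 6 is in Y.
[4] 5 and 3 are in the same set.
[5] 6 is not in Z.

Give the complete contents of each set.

Y = {1, 2, 4, 6}; Z = {3, 5}

From (5): 6 ∉ Z.
Only one set left: 6 ∈ Y.
(3) (exactly one): 5 ∉ Y.
(4): 3 matches 5: 3 ∉ Y.
Only one set left: 3 ∈ Z.
Only one set left: 5 ∈ Z.
(2): Z already has 2, so the rest are out.
Only one set left: 1 ∈ Y.
Only one set left: 2 ∈ Y.
Only one set left: 4 ∈ Y.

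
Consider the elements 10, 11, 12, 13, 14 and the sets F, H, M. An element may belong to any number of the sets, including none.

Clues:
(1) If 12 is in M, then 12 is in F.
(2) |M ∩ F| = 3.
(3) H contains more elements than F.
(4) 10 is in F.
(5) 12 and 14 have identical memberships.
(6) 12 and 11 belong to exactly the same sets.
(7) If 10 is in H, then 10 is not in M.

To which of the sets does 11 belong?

11: F, H, M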